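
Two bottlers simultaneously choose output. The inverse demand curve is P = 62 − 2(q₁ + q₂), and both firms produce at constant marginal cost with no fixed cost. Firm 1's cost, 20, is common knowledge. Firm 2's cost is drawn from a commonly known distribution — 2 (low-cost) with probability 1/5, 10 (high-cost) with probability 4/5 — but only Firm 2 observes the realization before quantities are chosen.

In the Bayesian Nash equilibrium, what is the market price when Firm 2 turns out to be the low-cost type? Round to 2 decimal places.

Type-c best response for Firm 2: q₂(c) = (62 − c)/4 − q₁/2.
Firm 1 maximizes expected profit; its first-order condition is 62 − 4q₁ − 2E[q₂] − 20 = 0.
Substituting E[q₂] and solving: E[c₂] = 8.4, so q₁ = (62 − 2·20 + 8.4)/6 = 5.06667.
q₂(low-cost) = 12.4667, so P = 62 − 2·(5.06667 + 12.4667) = 26.9333.

26.93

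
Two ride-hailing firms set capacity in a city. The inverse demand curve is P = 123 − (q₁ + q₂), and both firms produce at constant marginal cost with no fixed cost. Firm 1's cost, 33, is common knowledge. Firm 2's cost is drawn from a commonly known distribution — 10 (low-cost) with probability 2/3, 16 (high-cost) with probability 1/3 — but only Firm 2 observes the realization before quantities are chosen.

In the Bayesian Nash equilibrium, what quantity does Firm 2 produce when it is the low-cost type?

45

Type-c best response for Firm 2: q₂(c) = (123 − c)/2 − q₁/2.
Firm 1 maximizes expected profit; its first-order condition is 123 − 2q₁ − E[q₂] − 33 = 0.
Substituting E[q₂] and solving: E[c₂] = 12, so q₁ = (123 − 2·33 + 12)/3 = 23.
q₂(low-cost) = (123 − 10 − 23)/2 = 45.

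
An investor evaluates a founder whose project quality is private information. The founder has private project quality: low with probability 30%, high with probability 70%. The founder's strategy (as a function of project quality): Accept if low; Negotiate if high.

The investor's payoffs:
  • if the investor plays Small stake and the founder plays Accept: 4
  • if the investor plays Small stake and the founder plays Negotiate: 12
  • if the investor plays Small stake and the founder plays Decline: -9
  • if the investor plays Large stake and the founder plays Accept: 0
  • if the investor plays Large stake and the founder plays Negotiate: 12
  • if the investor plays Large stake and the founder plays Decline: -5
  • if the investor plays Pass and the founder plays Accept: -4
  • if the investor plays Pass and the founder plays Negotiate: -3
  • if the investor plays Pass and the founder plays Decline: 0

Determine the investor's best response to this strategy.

Compute the investor's expected payoff for each action, taking the expectation over the founder's type.
E[Small stake] = 0.3·(4) + 0.7·(12) = 9.6
E[Large stake] = 0.3·(0) + 0.7·(12) = 8.4
E[Pass] = 0.3·(-4) + 0.7·(-3) = -3.3
Best response: Small stake (9.6 is the largest).

Small stake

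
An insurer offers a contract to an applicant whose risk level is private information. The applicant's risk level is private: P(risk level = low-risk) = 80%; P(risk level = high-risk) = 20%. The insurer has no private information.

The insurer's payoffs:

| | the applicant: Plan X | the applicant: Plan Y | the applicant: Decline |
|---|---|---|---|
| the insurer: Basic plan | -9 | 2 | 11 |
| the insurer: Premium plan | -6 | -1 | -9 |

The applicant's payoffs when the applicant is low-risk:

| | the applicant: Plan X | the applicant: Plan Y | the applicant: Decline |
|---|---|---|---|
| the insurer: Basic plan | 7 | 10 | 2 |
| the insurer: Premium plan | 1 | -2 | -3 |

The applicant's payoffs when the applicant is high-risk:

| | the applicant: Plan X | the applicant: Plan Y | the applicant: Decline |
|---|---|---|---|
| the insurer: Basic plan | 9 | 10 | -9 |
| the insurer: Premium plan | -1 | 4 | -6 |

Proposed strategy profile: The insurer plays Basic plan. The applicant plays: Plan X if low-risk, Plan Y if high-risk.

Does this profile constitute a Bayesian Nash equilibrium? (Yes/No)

The insurer plays Basic plan: E[Basic plan] = 0.8·(-9) + 0.2·(2) = -6.8; E[Premium plan] = -5. Not best-responding. ✗
The applicant (risk level low-risk), facing Basic plan: Plan X gives 7, Plan Y gives 10, Decline gives 2. Proposed Plan X is not best — profitable deviation exists. ✗
The applicant (risk level high-risk), facing Basic plan: Plan X gives 9, Plan Y gives 10, Decline gives -9. Proposed Plan Y is best. ✓

No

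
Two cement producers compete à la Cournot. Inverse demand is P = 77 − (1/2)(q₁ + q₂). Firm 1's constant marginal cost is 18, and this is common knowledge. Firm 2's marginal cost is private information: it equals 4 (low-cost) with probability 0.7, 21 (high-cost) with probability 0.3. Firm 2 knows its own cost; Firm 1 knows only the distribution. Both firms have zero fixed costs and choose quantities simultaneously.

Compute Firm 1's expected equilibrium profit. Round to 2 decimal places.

Type-c best response for Firm 2: q₂(c) = (77 − c) − q₁/2.
Firm 1 maximizes expected profit; its first-order condition is 77 − q₁ − (1/2)E[q₂] − 18 = 0.
Substituting E[q₂] and solving: E[c₂] = 9.1, so q₁ = (77 − 2·18 + 9.1)/(3/2) = 33.4.
E[P] = 77 − (1/2)·(q₁ + E[q₂]) = 34.7; Firm 1's expected profit = (E[P] − 18)·q₁ = (34.7 − 18)·33.4 = 557.78.

557.78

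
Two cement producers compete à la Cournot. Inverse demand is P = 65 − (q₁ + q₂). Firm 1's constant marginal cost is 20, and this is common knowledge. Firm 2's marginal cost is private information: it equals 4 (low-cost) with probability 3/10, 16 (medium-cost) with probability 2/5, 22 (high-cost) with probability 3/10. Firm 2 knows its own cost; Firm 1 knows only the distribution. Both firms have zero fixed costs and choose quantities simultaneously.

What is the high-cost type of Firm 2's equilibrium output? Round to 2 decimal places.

14.97

Type-c best response for Firm 2: q₂(c) = (65 − c)/2 − q₁/2.
Firm 1 maximizes expected profit; its first-order condition is 65 − 2q₁ − E[q₂] − 20 = 0.
Substituting E[q₂] and solving: E[c₂] = 14.2, so q₁ = (65 − 2·20 + 14.2)/3 = 13.0667.
q₂(high-cost) = (65 − 22 − 13.0667)/2 = 14.9667.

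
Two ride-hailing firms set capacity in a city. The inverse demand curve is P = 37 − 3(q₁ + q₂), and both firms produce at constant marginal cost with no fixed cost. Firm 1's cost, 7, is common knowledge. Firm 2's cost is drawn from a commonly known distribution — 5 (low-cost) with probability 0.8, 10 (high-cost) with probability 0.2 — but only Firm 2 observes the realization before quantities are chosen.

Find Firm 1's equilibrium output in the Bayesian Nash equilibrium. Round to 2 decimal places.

3.22

Firm 2 with cost c maximizes (37 − 3(q₁+q₂) − c)·q₂, giving q₂(c) = (37 − c − 3q₁)/6.
E[c₂] = 0.8·5 + 0.2·10 = 6
Firm 1's FOC against E[q₂] yields q₁ = (37 − 2·7 + E[c₂])/9 = (37 − 14 + 6)/9 = 3.22222.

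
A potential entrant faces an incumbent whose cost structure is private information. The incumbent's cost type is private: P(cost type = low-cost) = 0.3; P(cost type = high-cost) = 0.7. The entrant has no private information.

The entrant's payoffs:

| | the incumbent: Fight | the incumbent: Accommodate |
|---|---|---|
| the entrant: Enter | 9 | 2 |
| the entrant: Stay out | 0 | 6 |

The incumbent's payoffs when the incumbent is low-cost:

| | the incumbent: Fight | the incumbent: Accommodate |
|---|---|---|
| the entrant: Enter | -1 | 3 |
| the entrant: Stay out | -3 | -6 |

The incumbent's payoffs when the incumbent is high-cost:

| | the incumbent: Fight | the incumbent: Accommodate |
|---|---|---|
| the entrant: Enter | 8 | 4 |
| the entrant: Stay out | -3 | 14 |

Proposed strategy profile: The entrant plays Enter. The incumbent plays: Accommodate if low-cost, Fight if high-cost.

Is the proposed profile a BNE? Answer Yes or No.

Yes

A profile is a BNE iff every type of every player is best-responding given beliefs about the other side.
The entrant plays Enter: E[Enter] = 0.3·(2) + 0.7·(9) = 6.9; E[Stay out] = 1.8. Best-responding. ✓
The incumbent (cost type low-cost), facing Enter: Fight gives -1, Accommodate gives 3. Proposed Accommodate is best. ✓
The incumbent (cost type high-cost), facing Enter: Fight gives 8, Accommodate gives 4. Proposed Fight is best. ✓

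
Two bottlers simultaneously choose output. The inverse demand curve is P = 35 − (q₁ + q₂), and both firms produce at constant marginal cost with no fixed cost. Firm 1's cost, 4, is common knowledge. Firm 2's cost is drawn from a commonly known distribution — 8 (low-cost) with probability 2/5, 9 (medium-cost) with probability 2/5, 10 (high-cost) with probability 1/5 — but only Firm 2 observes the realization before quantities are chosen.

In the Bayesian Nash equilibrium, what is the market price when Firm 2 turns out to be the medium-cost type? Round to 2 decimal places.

Type-c best response for Firm 2: q₂(c) = (35 − c)/2 − q₁/2.
Firm 1 maximizes expected profit; its first-order condition is 35 − 2q₁ − E[q₂] − 4 = 0.
Substituting E[q₂] and solving: E[c₂] = 8.8, so q₁ = (35 − 2·4 + 8.8)/3 = 11.9333.
q₂(medium-cost) = 7.03333, so P = 35 − (11.9333 + 7.03333) = 16.0333.

16.03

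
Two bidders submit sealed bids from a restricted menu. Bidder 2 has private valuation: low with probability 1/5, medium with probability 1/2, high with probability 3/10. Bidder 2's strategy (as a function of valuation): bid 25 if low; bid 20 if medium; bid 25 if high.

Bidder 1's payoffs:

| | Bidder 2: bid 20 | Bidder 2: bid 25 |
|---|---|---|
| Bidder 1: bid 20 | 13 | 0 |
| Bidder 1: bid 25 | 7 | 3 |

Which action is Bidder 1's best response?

bid 20

E[bid 20] = 1/5·(0) + 1/2·(13) + 3/10·(0) = 13/2
E[bid 25] = 1/5·(3) + 1/2·(7) + 3/10·(3) = 5
Best response: bid 20 (13/2 is the largest).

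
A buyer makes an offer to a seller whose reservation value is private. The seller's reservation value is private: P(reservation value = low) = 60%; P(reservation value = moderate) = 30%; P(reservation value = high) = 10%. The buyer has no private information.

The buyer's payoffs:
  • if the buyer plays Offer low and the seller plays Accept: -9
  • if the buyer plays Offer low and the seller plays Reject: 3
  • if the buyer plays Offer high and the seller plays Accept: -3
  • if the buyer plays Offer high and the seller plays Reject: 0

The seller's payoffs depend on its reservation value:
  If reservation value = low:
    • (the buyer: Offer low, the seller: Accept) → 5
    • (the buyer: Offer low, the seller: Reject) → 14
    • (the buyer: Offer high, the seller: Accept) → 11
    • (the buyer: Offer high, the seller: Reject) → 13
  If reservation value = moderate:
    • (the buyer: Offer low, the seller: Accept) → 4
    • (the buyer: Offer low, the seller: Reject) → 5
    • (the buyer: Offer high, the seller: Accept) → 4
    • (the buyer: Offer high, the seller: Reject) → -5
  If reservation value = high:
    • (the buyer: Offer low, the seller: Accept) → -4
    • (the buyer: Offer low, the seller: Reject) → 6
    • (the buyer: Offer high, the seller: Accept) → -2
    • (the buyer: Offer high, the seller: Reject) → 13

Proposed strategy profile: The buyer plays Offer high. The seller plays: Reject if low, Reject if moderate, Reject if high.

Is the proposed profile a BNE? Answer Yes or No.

The buyer plays Offer high: E[Offer high] = 0.6·(0) + 0.3·(0) + 0.1·(0) = 0; E[Offer low] = 3. Not best-responding. ✗
The seller (reservation value low), facing Offer high: Accept gives 11, Reject gives 13. Proposed Reject is best. ✓
The seller (reservation value moderate), facing Offer high: Accept gives 4, Reject gives -5. Proposed Reject is not best — profitable deviation exists. ✗
The seller (reservation value high), facing Offer high: Accept gives -2, Reject gives 13. Proposed Reject is best. ✓

No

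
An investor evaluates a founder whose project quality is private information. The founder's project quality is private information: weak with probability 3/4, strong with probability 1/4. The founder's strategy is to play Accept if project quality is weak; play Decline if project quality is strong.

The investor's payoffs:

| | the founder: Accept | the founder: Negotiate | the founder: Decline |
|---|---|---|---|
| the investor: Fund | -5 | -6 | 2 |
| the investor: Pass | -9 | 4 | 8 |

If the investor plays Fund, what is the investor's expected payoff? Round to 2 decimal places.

-3.25

E[Fund] = 3/4·(-5) + 1/4·2 = (-15/4) + 1/2 = -13/4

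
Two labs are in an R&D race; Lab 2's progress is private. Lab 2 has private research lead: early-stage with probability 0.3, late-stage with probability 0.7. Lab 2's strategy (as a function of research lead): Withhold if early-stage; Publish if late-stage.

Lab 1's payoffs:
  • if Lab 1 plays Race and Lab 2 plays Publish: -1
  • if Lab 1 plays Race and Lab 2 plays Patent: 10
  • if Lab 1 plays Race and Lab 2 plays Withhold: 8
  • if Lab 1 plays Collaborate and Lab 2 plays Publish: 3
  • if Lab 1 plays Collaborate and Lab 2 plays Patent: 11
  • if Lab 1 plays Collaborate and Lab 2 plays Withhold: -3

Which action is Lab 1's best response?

E[Race] = 0.3·(8) + 0.7·(-1) = 1.7
E[Collaborate] = 0.3·(-3) + 0.7·(3) = 1.2
Best response: Race (1.7 is the largest).

Race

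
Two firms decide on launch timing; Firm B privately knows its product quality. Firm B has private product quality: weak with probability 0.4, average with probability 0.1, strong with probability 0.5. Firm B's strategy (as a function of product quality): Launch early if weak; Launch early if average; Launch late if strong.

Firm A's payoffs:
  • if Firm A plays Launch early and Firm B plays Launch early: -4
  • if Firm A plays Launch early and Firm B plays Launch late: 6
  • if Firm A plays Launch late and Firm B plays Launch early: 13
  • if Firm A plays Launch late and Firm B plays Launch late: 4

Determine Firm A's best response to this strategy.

Launch late

E[Launch early] = 0.4·(-4) + 0.1·(-4) + 0.5·(6) = 1
E[Launch late] = 0.4·(13) + 0.1·(13) + 0.5·(4) = 8.5
Best response: Launch late (8.5 is the largest).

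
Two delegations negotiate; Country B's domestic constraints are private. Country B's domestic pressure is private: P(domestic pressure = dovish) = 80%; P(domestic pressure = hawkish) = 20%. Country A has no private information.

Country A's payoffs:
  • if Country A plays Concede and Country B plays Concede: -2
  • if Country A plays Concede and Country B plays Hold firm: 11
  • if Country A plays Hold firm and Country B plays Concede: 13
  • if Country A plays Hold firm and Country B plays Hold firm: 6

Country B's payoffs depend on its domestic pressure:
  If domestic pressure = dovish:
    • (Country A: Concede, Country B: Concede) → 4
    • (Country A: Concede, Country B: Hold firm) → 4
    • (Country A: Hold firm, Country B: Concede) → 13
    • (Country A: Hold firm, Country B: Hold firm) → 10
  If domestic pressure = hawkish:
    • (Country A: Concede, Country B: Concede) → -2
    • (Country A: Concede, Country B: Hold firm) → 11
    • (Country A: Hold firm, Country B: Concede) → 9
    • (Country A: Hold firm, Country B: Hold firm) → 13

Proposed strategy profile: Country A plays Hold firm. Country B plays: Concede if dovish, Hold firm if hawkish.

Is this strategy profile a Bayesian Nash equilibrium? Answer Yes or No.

Yes

A profile is a BNE iff every type of every player is best-responding given beliefs about the other side.
Country A plays Hold firm: E[Hold firm] = 0.8·(13) + 0.2·(6) = 11.6; E[Concede] = 0.6. Best-responding. ✓
Country B (domestic pressure dovish), facing Hold firm: Concede gives 13, Hold firm gives 10. Proposed Concede is best. ✓
Country B (domestic pressure hawkish), facing Hold firm: Concede gives 9, Hold firm gives 13. Proposed Hold firm is best. ✓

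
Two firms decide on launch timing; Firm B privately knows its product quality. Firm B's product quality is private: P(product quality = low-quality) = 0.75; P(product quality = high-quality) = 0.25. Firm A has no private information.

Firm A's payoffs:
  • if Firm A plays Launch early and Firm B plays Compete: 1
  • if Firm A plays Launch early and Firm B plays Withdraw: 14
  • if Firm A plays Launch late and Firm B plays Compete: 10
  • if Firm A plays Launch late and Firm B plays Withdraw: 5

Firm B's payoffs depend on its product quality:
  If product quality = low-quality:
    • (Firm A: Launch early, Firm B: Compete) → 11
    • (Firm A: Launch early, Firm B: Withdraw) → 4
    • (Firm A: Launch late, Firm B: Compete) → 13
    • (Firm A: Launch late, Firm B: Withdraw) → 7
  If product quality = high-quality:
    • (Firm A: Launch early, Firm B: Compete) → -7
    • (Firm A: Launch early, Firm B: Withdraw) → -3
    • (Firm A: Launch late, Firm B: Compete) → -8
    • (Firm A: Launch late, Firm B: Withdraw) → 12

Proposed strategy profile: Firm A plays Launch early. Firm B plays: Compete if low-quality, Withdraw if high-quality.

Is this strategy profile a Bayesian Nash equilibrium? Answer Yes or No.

No

A profile is a BNE iff every type of every player is best-responding given beliefs about the other side.
Firm A plays Launch early: E[Launch early] = 0.75·(1) + 0.25·(14) = 4.25; E[Launch late] = 8.75. Not best-responding. ✗
Firm B (product quality low-quality), facing Launch early: Compete gives 11, Withdraw gives 4. Proposed Compete is best. ✓
Firm B (product quality high-quality), facing Launch early: Compete gives -7, Withdraw gives -3. Proposed Withdraw is best. ✓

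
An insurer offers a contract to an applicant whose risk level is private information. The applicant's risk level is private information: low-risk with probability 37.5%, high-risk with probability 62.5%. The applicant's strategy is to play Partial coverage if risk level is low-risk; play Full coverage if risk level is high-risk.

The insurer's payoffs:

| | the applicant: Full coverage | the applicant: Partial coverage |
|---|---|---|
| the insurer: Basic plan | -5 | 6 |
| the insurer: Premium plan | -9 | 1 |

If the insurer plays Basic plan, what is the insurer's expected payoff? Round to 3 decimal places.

-0.875

E[Basic plan] = 0.375·6 + 0.625·(-5) = 2.25 + (-3.125) = -0.875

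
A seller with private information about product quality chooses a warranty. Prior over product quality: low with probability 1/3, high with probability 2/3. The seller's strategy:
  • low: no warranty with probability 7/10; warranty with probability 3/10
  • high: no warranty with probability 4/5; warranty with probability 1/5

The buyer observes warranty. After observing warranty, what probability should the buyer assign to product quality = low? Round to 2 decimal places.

Apply Bayes' rule using the sender's strategy as the likelihood.
P(warranty) = (1/3)·(3/10) + (2/3)·(1/5) = 7/30
P(low | warranty) = ((1/3)·(3/10)) / (7/30) = (1/10) / (7/30) = 3/7

0.43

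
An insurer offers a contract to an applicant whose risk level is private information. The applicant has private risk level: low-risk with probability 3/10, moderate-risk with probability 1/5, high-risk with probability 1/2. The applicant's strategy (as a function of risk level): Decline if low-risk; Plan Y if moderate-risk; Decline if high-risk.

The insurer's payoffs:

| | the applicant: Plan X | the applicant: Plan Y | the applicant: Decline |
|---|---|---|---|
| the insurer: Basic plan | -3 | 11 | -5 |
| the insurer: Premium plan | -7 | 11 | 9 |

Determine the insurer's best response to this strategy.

E[Basic plan] = 3/10·(-5) + 1/5·(11) + 1/2·(-5) = -9/5
E[Premium plan] = 3/10·(9) + 1/5·(11) + 1/2·(9) = 47/5
Best response: Premium plan (47/5 is the largest).

Premium plan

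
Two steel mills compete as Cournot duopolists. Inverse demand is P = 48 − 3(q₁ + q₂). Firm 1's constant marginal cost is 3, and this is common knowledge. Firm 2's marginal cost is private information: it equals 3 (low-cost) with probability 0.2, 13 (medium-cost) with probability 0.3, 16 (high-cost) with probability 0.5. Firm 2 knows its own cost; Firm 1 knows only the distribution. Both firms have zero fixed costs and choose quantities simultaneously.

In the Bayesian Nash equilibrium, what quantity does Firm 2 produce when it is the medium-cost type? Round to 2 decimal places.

2.81

Each type of Firm 2 best-responds to q₁; Firm 1 best-responds to the expected q₂ over Firm 2's types.
Firm 2 with cost c maximizes (48 − 3(q₁+q₂) − c)·q₂, giving q₂(c) = (48 − c − 3q₁)/6.
E[c₂] = 0.2·3 + 0.3·13 + 0.5·16 = 12.5
Firm 1's FOC against E[q₂] yields q₁ = (48 − 2·3 + E[c₂])/9 = (48 − 6 + 12.5)/9 = 6.05556.
q₂(medium-cost) = (48 − 13 − 3·6.05556)/6 = 2.80556.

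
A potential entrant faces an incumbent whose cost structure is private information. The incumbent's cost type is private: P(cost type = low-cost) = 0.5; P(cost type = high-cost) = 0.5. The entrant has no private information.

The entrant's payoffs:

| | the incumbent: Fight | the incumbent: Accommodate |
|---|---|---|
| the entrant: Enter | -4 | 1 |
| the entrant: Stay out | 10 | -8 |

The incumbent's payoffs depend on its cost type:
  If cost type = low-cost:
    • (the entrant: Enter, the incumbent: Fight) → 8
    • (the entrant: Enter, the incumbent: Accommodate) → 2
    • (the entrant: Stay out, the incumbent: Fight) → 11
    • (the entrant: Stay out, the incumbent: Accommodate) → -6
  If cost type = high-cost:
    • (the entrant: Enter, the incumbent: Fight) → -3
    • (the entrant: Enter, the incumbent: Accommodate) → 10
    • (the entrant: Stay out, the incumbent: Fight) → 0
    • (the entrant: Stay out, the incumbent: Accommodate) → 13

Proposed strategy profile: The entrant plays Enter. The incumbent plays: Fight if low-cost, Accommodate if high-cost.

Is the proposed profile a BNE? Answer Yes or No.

No

A profile is a BNE iff every type of every player is best-responding given beliefs about the other side.
The entrant plays Enter: E[Enter] = 0.5·(-4) + 0.5·(1) = -1.5; E[Stay out] = 1. Not best-responding. ✗
The incumbent (cost type low-cost), facing Enter: Fight gives 8, Accommodate gives 2. Proposed Fight is best. ✓
The incumbent (cost type high-cost), facing Enter: Fight gives -3, Accommodate gives 10. Proposed Accommodate is best. ✓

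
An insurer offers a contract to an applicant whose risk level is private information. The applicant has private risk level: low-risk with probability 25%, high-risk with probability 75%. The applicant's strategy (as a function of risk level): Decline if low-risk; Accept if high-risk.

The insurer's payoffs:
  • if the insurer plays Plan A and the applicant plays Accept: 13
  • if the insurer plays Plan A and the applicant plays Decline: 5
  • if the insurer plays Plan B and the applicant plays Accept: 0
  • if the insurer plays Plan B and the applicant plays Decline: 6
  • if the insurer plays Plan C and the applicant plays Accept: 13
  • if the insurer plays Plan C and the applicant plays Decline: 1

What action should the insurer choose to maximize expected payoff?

E[Plan A] = 0.25·(5) + 0.75·(13) = 11
E[Plan B] = 0.25·(6) + 0.75·(0) = 1.5
E[Plan C] = 0.25·(1) + 0.75·(13) = 10
Best response: Plan A (11 is the largest).

Plan A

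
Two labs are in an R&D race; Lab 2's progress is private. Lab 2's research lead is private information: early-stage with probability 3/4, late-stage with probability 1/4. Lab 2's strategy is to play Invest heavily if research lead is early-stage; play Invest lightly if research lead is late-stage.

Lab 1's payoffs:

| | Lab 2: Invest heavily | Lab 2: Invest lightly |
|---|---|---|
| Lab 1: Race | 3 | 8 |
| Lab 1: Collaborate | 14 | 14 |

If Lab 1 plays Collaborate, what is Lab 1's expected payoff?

14

E[Collaborate] = 3/4·14 + 1/4·14 = 21/2 + 7/2 = 14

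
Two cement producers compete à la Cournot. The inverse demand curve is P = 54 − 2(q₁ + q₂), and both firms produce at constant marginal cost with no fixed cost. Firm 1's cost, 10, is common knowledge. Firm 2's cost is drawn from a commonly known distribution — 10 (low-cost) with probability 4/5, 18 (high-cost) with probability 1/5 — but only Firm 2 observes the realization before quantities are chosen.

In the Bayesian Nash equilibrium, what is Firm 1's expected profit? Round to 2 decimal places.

Type-c best response for Firm 2: q₂(c) = (54 − c)/4 − q₁/2.
Firm 1 maximizes expected profit; its first-order condition is 54 − 4q₁ − 2E[q₂] − 10 = 0.
Substituting E[q₂] and solving: E[c₂] = 11.6, so q₁ = (54 − 2·10 + 11.6)/6 = 7.6.
E[P] = 54 − 2·(q₁ + E[q₂]) = 25.2; Firm 1's expected profit = (E[P] − 10)·q₁ = (25.2 − 10)·7.6 = 115.52.

115.52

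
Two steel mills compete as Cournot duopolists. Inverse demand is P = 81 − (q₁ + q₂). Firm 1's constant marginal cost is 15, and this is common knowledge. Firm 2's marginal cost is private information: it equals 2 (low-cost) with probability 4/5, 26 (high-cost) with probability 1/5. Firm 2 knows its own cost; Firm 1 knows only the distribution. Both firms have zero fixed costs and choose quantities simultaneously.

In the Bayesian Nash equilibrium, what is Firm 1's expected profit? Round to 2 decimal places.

Type-c best response for Firm 2: q₂(c) = (81 − c)/2 − q₁/2.
Firm 1 maximizes expected profit; its first-order condition is 81 − 2q₁ − E[q₂] − 15 = 0.
Substituting E[q₂] and solving: E[c₂] = 6.8, so q₁ = (81 − 2·15 + 6.8)/3 = 19.2667.
E[P] = 81 − (q₁ + E[q₂]) = 34.2667; Firm 1's expected profit = (E[P] − 15)·q₁ = (34.2667 − 15)·19.2667 = 371.204.

371.20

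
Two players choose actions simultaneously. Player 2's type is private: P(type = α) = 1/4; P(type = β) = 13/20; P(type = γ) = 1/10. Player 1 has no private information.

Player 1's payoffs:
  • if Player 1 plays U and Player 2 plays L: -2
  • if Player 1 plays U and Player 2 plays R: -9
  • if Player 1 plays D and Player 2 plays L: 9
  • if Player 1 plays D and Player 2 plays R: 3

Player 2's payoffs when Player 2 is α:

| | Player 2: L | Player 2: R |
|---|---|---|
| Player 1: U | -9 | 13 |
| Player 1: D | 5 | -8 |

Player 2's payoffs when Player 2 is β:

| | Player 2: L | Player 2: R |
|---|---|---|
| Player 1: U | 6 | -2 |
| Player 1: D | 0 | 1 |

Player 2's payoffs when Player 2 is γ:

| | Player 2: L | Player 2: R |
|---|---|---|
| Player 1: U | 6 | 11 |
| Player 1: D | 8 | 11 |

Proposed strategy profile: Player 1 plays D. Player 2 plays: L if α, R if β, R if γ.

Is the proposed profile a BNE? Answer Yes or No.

Yes

A profile is a BNE iff every type of every player is best-responding given beliefs about the other side.
Player 1 plays D: E[D] = 1/4·(9) + 13/20·(3) + 1/10·(3) = 9/2; E[U] = -29/4. Best-responding. ✓
Player 2 (type α), facing D: L gives 5, R gives -8. Proposed L is best. ✓
Player 2 (type β), facing D: L gives 0, R gives 1. Proposed R is best. ✓
Player 2 (type γ), facing D: L gives 8, R gives 11. Proposed R is best. ✓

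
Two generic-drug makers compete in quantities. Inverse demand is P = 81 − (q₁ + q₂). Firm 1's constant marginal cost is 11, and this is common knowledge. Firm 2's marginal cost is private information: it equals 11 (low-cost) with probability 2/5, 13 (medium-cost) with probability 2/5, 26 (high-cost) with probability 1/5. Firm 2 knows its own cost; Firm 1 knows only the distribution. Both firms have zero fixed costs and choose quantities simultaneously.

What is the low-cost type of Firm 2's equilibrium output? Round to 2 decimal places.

22.70

Each type of Firm 2 best-responds to q₁; Firm 1 best-responds to the expected q₂ over Firm 2's types.
Firm 2 with cost c maximizes (81 − (q₁+q₂) − c)·q₂, giving q₂(c) = (81 − c − q₁)/2.
E[c₂] = 2/5·11 + 2/5·13 + 1/5·26 = 14.8
Firm 1's FOC against E[q₂] yields q₁ = (81 − 2·11 + E[c₂])/3 = (81 − 22 + 14.8)/3 = 24.6.
q₂(low-cost) = (81 − 11 − 24.6)/2 = 22.7.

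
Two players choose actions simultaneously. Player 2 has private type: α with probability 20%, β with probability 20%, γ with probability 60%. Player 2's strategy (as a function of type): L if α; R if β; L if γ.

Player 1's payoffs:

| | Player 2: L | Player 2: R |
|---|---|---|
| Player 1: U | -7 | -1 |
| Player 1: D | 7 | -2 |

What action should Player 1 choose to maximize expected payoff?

Compute Player 1's expected payoff for each action, taking the expectation over Player 2's type.
E[U] = 0.2·(-7) + 0.2·(-1) + 0.6·(-7) = -5.8
E[D] = 0.2·(7) + 0.2·(-2) + 0.6·(7) = 5.2
Best response: D (5.2 is the largest).

D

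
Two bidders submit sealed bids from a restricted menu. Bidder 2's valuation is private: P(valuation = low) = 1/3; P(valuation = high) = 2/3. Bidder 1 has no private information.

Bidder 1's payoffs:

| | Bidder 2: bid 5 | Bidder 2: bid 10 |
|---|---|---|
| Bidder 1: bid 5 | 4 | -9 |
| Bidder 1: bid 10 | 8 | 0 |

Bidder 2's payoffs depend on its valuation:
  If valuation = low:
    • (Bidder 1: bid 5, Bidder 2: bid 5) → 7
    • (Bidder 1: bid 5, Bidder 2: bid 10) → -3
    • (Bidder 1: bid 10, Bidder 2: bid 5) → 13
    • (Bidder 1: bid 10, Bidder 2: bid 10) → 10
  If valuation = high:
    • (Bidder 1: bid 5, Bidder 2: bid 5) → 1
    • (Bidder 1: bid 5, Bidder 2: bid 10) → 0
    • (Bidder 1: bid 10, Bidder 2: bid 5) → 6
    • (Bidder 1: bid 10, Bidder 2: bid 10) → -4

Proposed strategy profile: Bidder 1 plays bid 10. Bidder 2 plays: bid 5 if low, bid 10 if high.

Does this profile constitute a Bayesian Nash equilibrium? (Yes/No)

Bidder 1 plays bid 10: E[bid 10] = 1/3·(8) + 2/3·(0) = 8/3; E[bid 5] = -14/3. Best-responding. ✓
Bidder 2 (valuation low), facing bid 10: bid 5 gives 13, bid 10 gives 10. Proposed bid 5 is best. ✓
Bidder 2 (valuation high), facing bid 10: bid 5 gives 6, bid 10 gives -4. Proposed bid 10 is not best — profitable deviation exists. ✗

No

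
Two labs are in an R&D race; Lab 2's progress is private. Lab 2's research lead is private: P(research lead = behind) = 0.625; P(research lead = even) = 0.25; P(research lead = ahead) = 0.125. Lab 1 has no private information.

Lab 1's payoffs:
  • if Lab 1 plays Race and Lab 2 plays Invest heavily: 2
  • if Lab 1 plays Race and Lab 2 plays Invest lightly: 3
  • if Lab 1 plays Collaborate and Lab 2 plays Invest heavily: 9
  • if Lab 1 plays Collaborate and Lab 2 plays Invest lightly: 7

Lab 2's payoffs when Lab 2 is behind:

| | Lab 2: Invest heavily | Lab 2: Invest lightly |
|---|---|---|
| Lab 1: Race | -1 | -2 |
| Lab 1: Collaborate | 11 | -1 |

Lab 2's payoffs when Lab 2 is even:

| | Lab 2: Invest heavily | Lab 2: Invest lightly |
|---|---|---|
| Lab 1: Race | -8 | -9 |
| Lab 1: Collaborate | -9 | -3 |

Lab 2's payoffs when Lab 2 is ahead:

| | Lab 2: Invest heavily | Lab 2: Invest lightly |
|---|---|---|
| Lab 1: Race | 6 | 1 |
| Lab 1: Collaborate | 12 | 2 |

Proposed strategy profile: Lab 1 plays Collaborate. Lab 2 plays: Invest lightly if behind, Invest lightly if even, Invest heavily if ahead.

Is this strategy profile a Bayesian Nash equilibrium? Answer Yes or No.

No

Lab 1 plays Collaborate: E[Collaborate] = 0.625·(7) + 0.25·(7) + 0.125·(9) = 7.25; E[Race] = 2.875. Best-responding. ✓
Lab 2 (research lead behind), facing Collaborate: Invest heavily gives 11, Invest lightly gives -1. Proposed Invest lightly is not best — profitable deviation exists. ✗
Lab 2 (research lead even), facing Collaborate: Invest heavily gives -9, Invest lightly gives -3. Proposed Invest lightly is best. ✓
Lab 2 (research lead ahead), facing Collaborate: Invest heavily gives 12, Invest lightly gives 2. Proposed Invest heavily is best. ✓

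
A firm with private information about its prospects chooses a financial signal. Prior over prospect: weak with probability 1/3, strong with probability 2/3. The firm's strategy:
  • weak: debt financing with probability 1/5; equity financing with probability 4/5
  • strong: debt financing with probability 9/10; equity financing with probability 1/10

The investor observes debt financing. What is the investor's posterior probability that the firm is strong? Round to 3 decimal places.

0.900

Apply Bayes' rule using the sender's strategy as the likelihood.
P(debt financing) = (1/3)·(1/5) + (2/3)·(9/10) = 2/3
P(strong | debt financing) = ((2/3)·(9/10)) / (2/3) = (3/5) / (2/3) = 9/10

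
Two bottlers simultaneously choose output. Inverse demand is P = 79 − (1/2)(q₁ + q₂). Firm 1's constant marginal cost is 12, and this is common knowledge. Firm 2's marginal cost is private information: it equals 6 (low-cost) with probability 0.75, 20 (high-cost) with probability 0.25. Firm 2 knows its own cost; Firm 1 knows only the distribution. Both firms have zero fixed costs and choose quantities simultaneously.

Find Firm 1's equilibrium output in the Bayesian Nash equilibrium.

43

Firm 2 with cost c maximizes (79 − (1/2)(q₁+q₂) − c)·q₂, giving q₂(c) = (79 − c − (1/2)q₁).
E[c₂] = 0.75·6 + 0.25·20 = 9.5
Firm 1's FOC against E[q₂] yields q₁ = (79 − 2·12 + E[c₂])/(3/2) = (79 − 24 + 9.5)/(3/2) = 43.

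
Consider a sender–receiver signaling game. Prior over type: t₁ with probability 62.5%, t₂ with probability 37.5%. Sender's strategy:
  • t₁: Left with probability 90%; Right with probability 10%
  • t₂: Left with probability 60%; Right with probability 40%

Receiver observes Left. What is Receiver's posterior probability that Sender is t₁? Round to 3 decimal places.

0.714

Apply Bayes' rule using the sender's strategy as the likelihood.
P(Left) = 0.625·0.9 + 0.375·0.6 = 0.7875
P(t₁ | Left) = (0.625·0.9) / 0.7875 = 0.5625 / 0.7875 = 0.714286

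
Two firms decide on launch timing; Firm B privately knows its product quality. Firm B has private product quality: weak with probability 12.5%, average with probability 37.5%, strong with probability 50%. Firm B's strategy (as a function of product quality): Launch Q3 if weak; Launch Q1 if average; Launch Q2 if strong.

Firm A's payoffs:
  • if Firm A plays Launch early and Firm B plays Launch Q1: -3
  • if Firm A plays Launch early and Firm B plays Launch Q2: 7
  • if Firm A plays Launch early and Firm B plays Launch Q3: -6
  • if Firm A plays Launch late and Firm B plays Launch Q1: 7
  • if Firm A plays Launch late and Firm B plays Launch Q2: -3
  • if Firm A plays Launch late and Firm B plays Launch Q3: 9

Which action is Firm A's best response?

Compute Firm A's expected payoff for each action, taking the expectation over Firm B's type.
E[Launch early] = 0.125·(-6) + 0.375·(-3) + 0.5·(7) = 1.625
E[Launch late] = 0.125·(9) + 0.375·(7) + 0.5·(-3) = 2.25
Best response: Launch late (2.25 is the largest).

Launch late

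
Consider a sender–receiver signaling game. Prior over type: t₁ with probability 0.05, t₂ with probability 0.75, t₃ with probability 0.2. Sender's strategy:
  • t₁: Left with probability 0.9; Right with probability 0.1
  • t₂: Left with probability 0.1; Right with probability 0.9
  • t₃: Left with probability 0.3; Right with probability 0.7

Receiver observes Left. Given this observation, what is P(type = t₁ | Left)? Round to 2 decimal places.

0.25

P(Left) = 0.05·0.9 + 0.75·0.1 + 0.2·0.3 = 0.18
P(t₁ | Left) = (0.05·0.9) / 0.18 = 0.045 / 0.18 = 0.25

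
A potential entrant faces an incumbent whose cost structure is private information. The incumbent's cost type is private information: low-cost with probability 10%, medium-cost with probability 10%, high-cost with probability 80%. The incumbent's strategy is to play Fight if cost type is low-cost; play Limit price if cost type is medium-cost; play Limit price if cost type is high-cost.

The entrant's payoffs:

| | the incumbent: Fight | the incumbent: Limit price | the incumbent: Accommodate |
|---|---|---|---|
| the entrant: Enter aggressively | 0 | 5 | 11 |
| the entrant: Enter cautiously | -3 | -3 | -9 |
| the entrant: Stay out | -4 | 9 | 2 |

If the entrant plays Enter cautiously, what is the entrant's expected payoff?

Take the expectation over the incumbent's cost type, weighting each type's action by its prior probability.
E[Enter cautiously] = 0.1·(-3) + 0.1·(-3) + 0.8·(-3) = (-0.3) + (-0.3) + (-2.4) = -3

-3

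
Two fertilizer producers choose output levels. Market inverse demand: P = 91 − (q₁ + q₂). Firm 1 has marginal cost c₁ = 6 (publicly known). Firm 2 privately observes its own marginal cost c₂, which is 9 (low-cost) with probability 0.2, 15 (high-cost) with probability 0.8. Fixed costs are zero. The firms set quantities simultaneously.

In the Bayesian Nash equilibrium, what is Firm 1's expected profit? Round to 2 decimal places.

Firm 2 with cost c maximizes (91 − (q₁+q₂) − c)·q₂, giving q₂(c) = (91 − c − q₁)/2.
E[c₂] = 0.2·9 + 0.8·15 = 13.8
Firm 1's FOC against E[q₂] yields q₁ = (91 − 2·6 + E[c₂])/3 = (91 − 12 + 13.8)/3 = 30.9333.
E[P] = 91 − (q₁ + E[q₂]) = 36.9333; Firm 1's expected profit = (E[P] − 6)·q₁ = (36.9333 − 6)·30.9333 = 956.871.

956.87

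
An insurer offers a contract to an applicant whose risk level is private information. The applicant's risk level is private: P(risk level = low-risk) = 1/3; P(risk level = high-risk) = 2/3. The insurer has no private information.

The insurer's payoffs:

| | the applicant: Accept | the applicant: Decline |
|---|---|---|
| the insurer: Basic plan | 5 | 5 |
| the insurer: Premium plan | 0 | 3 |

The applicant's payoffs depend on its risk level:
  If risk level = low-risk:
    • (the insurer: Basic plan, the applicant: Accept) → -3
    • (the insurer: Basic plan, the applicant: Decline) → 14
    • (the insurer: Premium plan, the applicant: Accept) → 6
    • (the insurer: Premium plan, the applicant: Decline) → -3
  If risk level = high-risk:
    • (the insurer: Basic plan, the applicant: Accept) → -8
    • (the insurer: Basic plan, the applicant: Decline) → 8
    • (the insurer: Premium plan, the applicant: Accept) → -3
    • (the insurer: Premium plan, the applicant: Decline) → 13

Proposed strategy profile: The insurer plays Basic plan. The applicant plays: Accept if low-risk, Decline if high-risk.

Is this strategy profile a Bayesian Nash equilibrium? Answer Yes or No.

No

The insurer plays Basic plan: E[Basic plan] = 1/3·(5) + 2/3·(5) = 5; E[Premium plan] = 2. Best-responding. ✓
The applicant (risk level low-risk), facing Basic plan: Accept gives -3, Decline gives 14. Proposed Accept is not best — profitable deviation exists. ✗
The applicant (risk level high-risk), facing Basic plan: Accept gives -8, Decline gives 8. Proposed Decline is best. ✓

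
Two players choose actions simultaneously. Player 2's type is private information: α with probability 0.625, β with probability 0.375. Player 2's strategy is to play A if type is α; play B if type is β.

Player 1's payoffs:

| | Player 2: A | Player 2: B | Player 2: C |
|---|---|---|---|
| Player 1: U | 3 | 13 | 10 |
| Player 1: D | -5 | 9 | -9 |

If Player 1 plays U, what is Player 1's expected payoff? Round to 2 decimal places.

6.75

E[U] = 0.625·3 + 0.375·13 = 1.875 + 4.875 = 6.75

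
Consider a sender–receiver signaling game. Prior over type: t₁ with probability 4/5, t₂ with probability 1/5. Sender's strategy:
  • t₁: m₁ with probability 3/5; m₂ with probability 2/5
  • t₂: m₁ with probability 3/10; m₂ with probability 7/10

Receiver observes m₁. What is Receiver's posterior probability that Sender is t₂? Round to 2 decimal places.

0.11

Apply Bayes' rule using the sender's strategy as the likelihood.
P(m₁) = (4/5)·(3/5) + (1/5)·(3/10) = 27/50
P(t₂ | m₁) = ((1/5)·(3/10)) / (27/50) = (3/50) / (27/50) = 1/9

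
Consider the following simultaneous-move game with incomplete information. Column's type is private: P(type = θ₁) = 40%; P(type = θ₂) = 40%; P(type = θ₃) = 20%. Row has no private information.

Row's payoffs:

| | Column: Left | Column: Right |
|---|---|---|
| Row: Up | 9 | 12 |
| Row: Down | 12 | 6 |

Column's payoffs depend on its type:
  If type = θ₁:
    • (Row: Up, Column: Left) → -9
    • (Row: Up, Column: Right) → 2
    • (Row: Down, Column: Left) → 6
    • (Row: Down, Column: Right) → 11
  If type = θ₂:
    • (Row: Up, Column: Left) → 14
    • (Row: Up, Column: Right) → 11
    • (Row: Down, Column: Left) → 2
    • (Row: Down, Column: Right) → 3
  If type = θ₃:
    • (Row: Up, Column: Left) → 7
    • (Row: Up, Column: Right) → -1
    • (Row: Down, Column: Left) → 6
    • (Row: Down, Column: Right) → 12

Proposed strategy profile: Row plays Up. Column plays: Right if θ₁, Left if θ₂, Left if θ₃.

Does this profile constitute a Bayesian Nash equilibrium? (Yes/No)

A profile is a BNE iff every type of every player is best-responding given beliefs about the other side.
Row plays Up: E[Up] = 0.4·(12) + 0.4·(9) + 0.2·(9) = 10.2; E[Down] = 9.6. Best-responding. ✓
Column (type θ₁), facing Up: Left gives -9, Right gives 2. Proposed Right is best. ✓
Column (type θ₂), facing Up: Left gives 14, Right gives 11. Proposed Left is best. ✓
Column (type θ₃), facing Up: Left gives 7, Right gives -1. Proposed Left is best. ✓

Yes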